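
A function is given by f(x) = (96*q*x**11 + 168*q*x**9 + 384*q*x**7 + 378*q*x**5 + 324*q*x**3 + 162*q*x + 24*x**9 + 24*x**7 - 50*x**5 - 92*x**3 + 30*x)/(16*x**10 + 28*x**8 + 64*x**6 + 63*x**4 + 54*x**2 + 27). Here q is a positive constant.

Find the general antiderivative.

F(x) = 3*q*x**2 + 3*log(2*x**2 + 3/2)/4 + 2/(x**4 + x**2/2 + 3/2) + C

Check any antiderivative F(x) by computing F'(x) and comparing it with f(x).
Check: d/dx[3*q*x**2 + 3*log(2*x**2 + 3/2)/4 + 2/(x**4 + x**2/2 + 3/2)] = (96*q*x**11 + 168*q*x**9 + 384*q*x**7 + 378*q*x**5 + 324*q*x**3 + 162*q*x + 24*x**9 + 24*x**7 - 50*x**5 - 92*x**3 + 30*x)/(16*x**10 + 28*x**8 + 64*x**6 + 63*x**4 + 54*x**2 + 27) = f(x).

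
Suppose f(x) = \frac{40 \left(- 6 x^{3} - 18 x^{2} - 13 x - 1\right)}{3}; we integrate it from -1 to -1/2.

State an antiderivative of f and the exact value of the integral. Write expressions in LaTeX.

The substitution u = 2 x^{2} + 4 x + \frac{1}{3} works: f is exactly (dF/du)*(du/dx) for that inner function.
F(x) = - \frac{5 \left(6 x^{2} + 12 x + 1\right)^{2}}{9} is an antiderivative of f.
Check: d/dx[- \frac{5 \left(6 x^{2} + 12 x + 1\right)^{2}}{9}] = - 80 x^{3} - 240 x^{2} - \frac{520 x}{3} - \frac{40}{3}, which equals f(x).
F(-1/2) = - \frac{245}{36}; F(-1) = - \frac{125}{9}.
Integral = F(-1/2) - F(-1) = \frac{85}{12}.

Antiderivative: F(x) = - \frac{5 \left(6 x^{2} + 12 x + 1\right)^{2}}{9}; value = \frac{85}{12}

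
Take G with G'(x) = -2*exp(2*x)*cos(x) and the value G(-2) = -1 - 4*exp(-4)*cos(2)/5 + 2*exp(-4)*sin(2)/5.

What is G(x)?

G(x) = -2*exp(2*x)*sin(x)/5 - 4*exp(2*x)*cos(x)/5 - 1

Differentiate the proposed G(x) back; it has to land on the given G'(x).
A general antiderivative is -2*exp(2*x)*sin(x)/5 - 4*exp(2*x)*cos(x)/5 + C.
The condition gives C = -1 - 4*exp(-4)*cos(2)/5 + 2*exp(-4)*sin(2)/5 - (-4*exp(-4)*cos(2)/5 + 2*exp(-4)*sin(2)/5) = -1.
So G(x) = -2*exp(2*x)*sin(x)/5 - 4*exp(2*x)*cos(x)/5 - 1.
Check: d/dx[-2*exp(2*x)*sin(x)/5 - 4*exp(2*x)*cos(x)/5 - 1] = -2*exp(2*x)*cos(x) = G'(x).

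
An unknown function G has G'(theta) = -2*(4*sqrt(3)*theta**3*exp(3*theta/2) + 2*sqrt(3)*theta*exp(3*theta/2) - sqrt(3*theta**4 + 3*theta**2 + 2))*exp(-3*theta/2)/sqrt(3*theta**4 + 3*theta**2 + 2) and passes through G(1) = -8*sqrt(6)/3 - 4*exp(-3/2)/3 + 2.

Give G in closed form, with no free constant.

Since d/dtheta undoes antidifferentiation here, G(theta) must give back the stated G'(theta).
A general antiderivative is -4*sqrt(theta**4 + theta**2 + 2/3) - 4*exp(-3*theta/2)/3 + C.
The condition gives C = -8*sqrt(6)/3 - 4*exp(-3/2)/3 + 2 - (-8*sqrt(6)/3 - 4*exp(-3/2)/3) = 2.
So G(theta) = -2*(2*sqrt(3)*sqrt(3*theta**4 + 3*theta**2 + 2)*exp(3*theta/2) - 3*exp(3*theta/2) + 2)*exp(-3*theta/2)/3.
Check: d/dtheta[-2*(2*sqrt(3)*sqrt(3*theta**4 + 3*theta**2 + 2)*exp(3*theta/2) - 3*exp(3*theta/2) + 2)*exp(-3*theta/2)/3] = (-8*sqrt(3)*theta**3*exp(3*theta/2) - 4*sqrt(3)*theta*exp(3*theta/2) + 2*sqrt(3*theta**4 + 3*theta**2 + 2))*exp(-3*theta/2)/sqrt(3*theta**4 + 3*theta**2 + 2), which equals G'(theta).

G(theta) = -2*(2*sqrt(3)*sqrt(3*theta**4 + 3*theta**2 + 2)*exp(3*theta/2) - 3*exp(3*theta/2) + 2)*exp(-3*theta/2)/3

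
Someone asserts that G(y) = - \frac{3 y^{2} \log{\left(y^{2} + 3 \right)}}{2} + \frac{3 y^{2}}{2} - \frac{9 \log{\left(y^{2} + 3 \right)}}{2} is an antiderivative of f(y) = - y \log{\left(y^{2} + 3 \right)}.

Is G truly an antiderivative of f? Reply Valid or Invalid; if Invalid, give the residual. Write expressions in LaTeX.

Invalid: d/dy[G] - f = - 2 y \log{\left(y^{2} + 3 \right)}, which is not 0.

d/dy[G] = - 3 y \log{\left(y^{2} + 3 \right)}
d/dy[G] - f(y) = - 2 y \log{\left(y^{2} + 3 \right)} != 0.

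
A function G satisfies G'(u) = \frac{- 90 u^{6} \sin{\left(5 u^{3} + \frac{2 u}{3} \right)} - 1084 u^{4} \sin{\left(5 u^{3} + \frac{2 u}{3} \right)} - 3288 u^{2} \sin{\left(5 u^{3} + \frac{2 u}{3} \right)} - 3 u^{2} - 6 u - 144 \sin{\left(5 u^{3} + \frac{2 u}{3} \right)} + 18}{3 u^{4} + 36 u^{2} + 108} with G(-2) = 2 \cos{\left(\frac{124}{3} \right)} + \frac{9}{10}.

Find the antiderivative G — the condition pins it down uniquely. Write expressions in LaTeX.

G(u) = \frac{u + 1}{u^{2} + 6} + 2 \cos{\left(5 u^{3} + \frac{2 u}{3} \right)} + 1

Since d/du undoes antidifferentiation here, G(u) must give back the stated G'(u).
A general antiderivative is \frac{u + 1}{u^{2} + 6} + 2 \cos{\left(5 u^{3} + \frac{2 u}{3} \right)} + C.
The condition gives C = 2 \cos{\left(\frac{124}{3} \right)} + \frac{9}{10} - (2 \cos{\left(\frac{124}{3} \right)} - \frac{1}{10}) = 1.
So G(u) = \frac{u + 1}{u^{2} + 6} + 2 \cos{\left(5 u^{3} + \frac{2 u}{3} \right)} + 1.
Check: d/du[\frac{u + 1}{u^{2} + 6} + 2 \cos{\left(5 u^{3} + \frac{2 u}{3} \right)} + 1] = \frac{- 90 u^{6} \sin{\left(5 u^{3} + \frac{2 u}{3} \right)} - 1084 u^{4} \sin{\left(5 u^{3} + \frac{2 u}{3} \right)} - 3288 u^{2} \sin{\left(5 u^{3} + \frac{2 u}{3} \right)} - 3 u^{2} - 6 u - 144 \sin{\left(5 u^{3} + \frac{2 u}{3} \right)} + 18}{3 u^{4} + 36 u^{2} + 108} = G'(u).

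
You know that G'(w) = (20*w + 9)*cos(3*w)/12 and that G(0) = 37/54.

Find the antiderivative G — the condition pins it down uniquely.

G(w) = 5*w*sin(3*w)/9 + sin(3*w)/4 + 5*cos(3*w)/27 + 1/2

The proposed G(w) is checked by its d/dw: the result must match the given G'(w).
A general antiderivative is 5*w*sin(3*w)/9 + sin(3*w)/4 + 5*cos(3*w)/27 + C.
The condition gives C = 37/54 - (5/27) = 1/2.
So G(w) = 5*w*sin(3*w)/9 + sin(3*w)/4 + 5*cos(3*w)/27 + 1/2.
Check: d/dw[5*w*sin(3*w)/9 + sin(3*w)/4 + 5*cos(3*w)/27 + 1/2] = 5*w*cos(3*w)/3 + 3*cos(3*w)/4, which equals G'(w).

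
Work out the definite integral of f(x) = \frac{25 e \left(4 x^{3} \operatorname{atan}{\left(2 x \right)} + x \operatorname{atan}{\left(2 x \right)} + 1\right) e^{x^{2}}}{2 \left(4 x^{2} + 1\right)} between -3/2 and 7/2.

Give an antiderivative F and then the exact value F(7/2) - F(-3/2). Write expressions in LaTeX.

Recognize the product-rule pattern: f = u'v + uv' with u = \frac{25 \operatorname{atan}{\left(2 x \right)}}{4}, v = e^{x^{2} + 1}, so integration by parts undoes it.
F(x) = \frac{25 e^{x^{2} + 1} \operatorname{atan}{\left(2 x \right)}}{4} is an antiderivative of f.
Check: d/dx[\frac{25 e^{x^{2} + 1} \operatorname{atan}{\left(2 x \right)}}{4}] = \frac{100 e x^{3} e^{x^{2}} \operatorname{atan}{\left(2 x \right)} + 25 e x e^{x^{2}} \operatorname{atan}{\left(2 x \right)} + 25 e e^{x^{2}}}{8 x^{2} + 2}, which equals f(x).
F(7/2) = \frac{25 e^{\frac{53}{4}} \operatorname{atan}{\left(7 \right)}}{4}; F(-3/2) = - \frac{25 e^{\frac{13}{4}} \operatorname{atan}{\left(3 \right)}}{4}.
Integral = F(7/2) - F(-3/2) = \frac{25 e^{\frac{13}{4}} \operatorname{atan}{\left(3 \right)}}{4} + \frac{25 e^{\frac{53}{4}} \operatorname{atan}{\left(7 \right)}}{4}.

Antiderivative: F(x) = \frac{25 e^{x^{2} + 1} \operatorname{atan}{\left(2 x \right)}}{4}; value = \frac{25 e^{\frac{13}{4}} \operatorname{atan}{\left(3 \right)}}{4} + \frac{25 e^{\frac{53}{4}} \operatorname{atan}{\left(7 \right)}}{4}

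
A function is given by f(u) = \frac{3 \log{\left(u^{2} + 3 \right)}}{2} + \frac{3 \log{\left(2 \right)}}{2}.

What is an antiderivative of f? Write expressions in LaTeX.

Differentiate the proposed F(u) back; it has to land on f(u) exactly.
Check: d/du[\frac{3 \left(u \log{\left(2 u^{2} + 6 \right)} - 2 u + 2 \sqrt{3} \operatorname{atan}{\left(\frac{\sqrt{3} u}{3} \right)}\right)}{2}] = \frac{3 \log{\left(u^{2} + 3 \right)}}{2} + \frac{3 \log{\left(2 \right)}}{2} = f(u).

An antiderivative is F(u) = \frac{3 \left(u \log{\left(2 u^{2} + 6 \right)} - 2 u + 2 \sqrt{3} \operatorname{atan}{\left(\frac{\sqrt{3} u}{3} \right)}\right)}{2}.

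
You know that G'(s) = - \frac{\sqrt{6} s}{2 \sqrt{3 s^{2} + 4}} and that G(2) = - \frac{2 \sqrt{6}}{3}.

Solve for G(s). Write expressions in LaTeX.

The substitution u = \frac{s^{2}}{2} + \frac{2}{3} works: G'(s) is exactly (dG/du)*(du/ds) for that inner function.
A general antiderivative is - \sqrt{\frac{s^{2}}{2} + \frac{2}{3}} + C.
The condition gives C = - \frac{2 \sqrt{6}}{3} - (- \frac{2 \sqrt{6}}{3}) = 0.
So G(s) = - \frac{\sqrt{6} \sqrt{3 s^{2} + 4}}{6}.
Check: d/ds[- \frac{\sqrt{6} \sqrt{3 s^{2} + 4}}{6}] = - \frac{\sqrt{6} s}{2 \sqrt{3 s^{2} + 4}} = G'(s).

G(s) = - \frac{\sqrt{6} \sqrt{3 s^{2} + 4}}{6}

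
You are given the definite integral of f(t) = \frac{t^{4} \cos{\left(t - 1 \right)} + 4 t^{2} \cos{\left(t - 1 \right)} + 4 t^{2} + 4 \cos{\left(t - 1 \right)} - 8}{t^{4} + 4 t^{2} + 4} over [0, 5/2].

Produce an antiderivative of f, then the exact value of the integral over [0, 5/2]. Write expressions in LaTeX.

An antiderivative F(t) passes only if d/dt[F] lands on f(t) exactly.
F(t) = \frac{t^{2} \sin{\left(t - 1 \right)} - 4 t + 2 \sin{\left(t - 1 \right)}}{t^{2} + 2} is an antiderivative of f.
Check: d/dt[\frac{t^{2} \sin{\left(t - 1 \right)} - 4 t + 2 \sin{\left(t - 1 \right)}}{t^{2} + 2}] = \frac{t^{4} \cos{\left(t - 1 \right)} + 4 t^{2} \cos{\left(t - 1 \right)} + 4 t^{2} + 4 \cos{\left(t - 1 \right)} - 8}{t^{4} + 4 t^{2} + 4} = f(t).
F(5/2) = - \frac{40}{33} + \sin{\left(\frac{3}{2} \right)}; F(0) = - \sin{\left(1 \right)}.
Integral = F(5/2) - F(0) = - \frac{40}{33} + \sin{\left(1 \right)} + \sin{\left(\frac{3}{2} \right)}.

Antiderivative: F(t) = \frac{t^{2} \sin{\left(t - 1 \right)} - 4 t + 2 \sin{\left(t - 1 \right)}}{t^{2} + 2}; value = - \frac{40}{33} + \sin{\left(1 \right)} + \sin{\left(\frac{3}{2} \right)}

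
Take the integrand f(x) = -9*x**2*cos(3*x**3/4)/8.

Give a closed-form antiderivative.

An antiderivative is F(x) = -sin(3*x**3/4)/2.

f matches the chain-rule pattern g'(h)*h' with inner function h(x) = 3*x**3/4; substituting u = h(x) collapses the integral.
Check: d/dx[-sin(3*x**3/4)/2] = -9*x**2*cos(3*x**3/4)/8 = f(x).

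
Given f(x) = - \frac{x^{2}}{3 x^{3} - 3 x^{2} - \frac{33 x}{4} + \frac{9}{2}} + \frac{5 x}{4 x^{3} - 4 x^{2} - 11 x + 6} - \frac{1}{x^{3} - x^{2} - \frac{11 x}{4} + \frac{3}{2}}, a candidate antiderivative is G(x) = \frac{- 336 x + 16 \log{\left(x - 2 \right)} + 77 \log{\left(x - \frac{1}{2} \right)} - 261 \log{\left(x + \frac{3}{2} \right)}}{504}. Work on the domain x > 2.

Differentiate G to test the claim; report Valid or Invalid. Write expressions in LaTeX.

d/dx[G] = \frac{- 8 x^{3} + 4 x^{2} + 37 x - 24}{12 x^{3} - 12 x^{2} - 33 x + 18}
d/dx[G] - f(x) = - \frac{2}{3} != 0.

Invalid: d/dx[G] - f = - \frac{2}{3}, which is not 0.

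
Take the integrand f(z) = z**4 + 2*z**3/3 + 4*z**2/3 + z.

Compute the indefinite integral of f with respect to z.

Integrate term by term and add the pieces.
Check: d/dz[z**5/5 + z**4/6 + 4*z**3/9 + z**2/2] = z**4 + 2*z**3/3 + 4*z**2/3 + z = f(z).

F(z) = z**5/5 + z**4/6 + 4*z**3/9 + z**2/2 + C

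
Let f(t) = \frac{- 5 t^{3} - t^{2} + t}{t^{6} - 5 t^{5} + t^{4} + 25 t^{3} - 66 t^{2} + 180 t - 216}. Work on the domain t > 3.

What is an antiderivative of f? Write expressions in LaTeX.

The denominator factors as \left(t - 3\right)^{2} \left(t - 2\right) \left(t + 3\right) \left(t^{2} + 4\right); partial fractions split f into directly integrable pieces: - \frac{31 t - 206}{676 \left(t^{2} + 4\right)} - \frac{41}{780 \left(t + 3\right)} - \frac{21}{20 \left(t - 2\right)} + \frac{2329}{2028 \left(t - 3\right)} - \frac{47}{26 \left(t - 3\right)^{2}}.
Check: d/dt[\frac{2329 \log{\left(t - 3 \right)}}{2028} - \frac{21 \log{\left(t - 2 \right)}}{20} - \frac{41 \log{\left(t + 3 \right)}}{780} - \frac{31 \log{\left(t^{2} + 4 \right)}}{1352} + \frac{103 \operatorname{atan}{\left(\frac{t}{2} \right)}}{676} + \frac{47}{26 t - 78}] = \frac{- 5 t^{3} - t^{2} + t}{t^{6} - 5 t^{5} + t^{4} + 25 t^{3} - 66 t^{2} + 180 t - 216} = f(t).

An antiderivative is F(t) = \frac{2329 \log{\left(t - 3 \right)}}{2028} - \frac{21 \log{\left(t - 2 \right)}}{20} - \frac{41 \log{\left(t + 3 \right)}}{780} - \frac{31 \log{\left(t^{2} + 4 \right)}}{1352} + \frac{103 \operatorname{atan}{\left(\frac{t}{2} \right)}}{676} + \frac{47}{26 t - 78}.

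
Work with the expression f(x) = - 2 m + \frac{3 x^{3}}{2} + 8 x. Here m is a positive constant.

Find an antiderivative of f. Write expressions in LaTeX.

An antiderivative is F(x) = \frac{- 48 m x + 9 x^{4} + 96 x^{2} + 256}{24}.

Integrate term by term and add the pieces.
Check: d/dx[\frac{- 48 m x + 9 x^{4} + 96 x^{2} + 256}{24}] = - 2 m + \frac{3 x^{3}}{2} + 8 x = f(x).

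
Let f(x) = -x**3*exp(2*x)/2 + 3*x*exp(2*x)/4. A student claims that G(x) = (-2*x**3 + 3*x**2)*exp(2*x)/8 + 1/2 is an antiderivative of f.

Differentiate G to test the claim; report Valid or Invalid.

d/dx[G] = -x**3*exp(2*x)/2 + 3*x*exp(2*x)/4
This equals f(x) exactly, so the claim holds.

Valid: G'(x) = f(x).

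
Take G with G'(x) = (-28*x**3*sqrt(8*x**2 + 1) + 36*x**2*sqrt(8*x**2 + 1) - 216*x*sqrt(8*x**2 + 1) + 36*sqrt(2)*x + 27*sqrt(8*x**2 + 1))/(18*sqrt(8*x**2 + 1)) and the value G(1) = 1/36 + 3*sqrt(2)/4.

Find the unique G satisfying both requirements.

Since d/dx undoes antidifferentiation here, G(x) must give back the stated G'(x).
A general antiderivative is -x**4/2 + 2*x**3/3 - 5*x**2 + 3*x/2 + (x**2/3 - 3/2)**2 + sqrt(4*x**2 + 1/2)/2 + 3/2 + C.
The condition gives C = 1/36 + 3*sqrt(2)/4 - (-17/36 + 3*sqrt(2)/4) = 1/2.
So G(x) = -x**4/2 + 2*x**3/3 - 5*x**2 + 3*x/2 + (x**2/3 - 3/2)**2 + sqrt(4*x**2 + 1/2)/2 + 2.
Check: d/dx[-x**4/2 + 2*x**3/3 - 5*x**2 + 3*x/2 + (x**2/3 - 3/2)**2 + sqrt(4*x**2 + 1/2)/2 + 2] = (-28*x**3*sqrt(8*x**2 + 1) + 36*x**2*sqrt(8*x**2 + 1) - 216*x*sqrt(8*x**2 + 1) + 36*sqrt(2)*x + 27*sqrt(8*x**2 + 1))/(18*sqrt(8*x**2 + 1)) = G'(x).

G(x) = -x**4/2 + 2*x**3/3 - 5*x**2 + 3*x/2 + (x**2/3 - 3/2)**2 + sqrt(4*x**2 + 1/2)/2 + 2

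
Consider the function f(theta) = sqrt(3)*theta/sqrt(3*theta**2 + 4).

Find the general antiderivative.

The substitution u = theta**2 + 4/3 works: f is exactly (dF/du)*(du/dtheta) for that inner function.
Check: d/dtheta[sqrt(theta**2 + 4/3)] = sqrt(3)*theta/sqrt(3*theta**2 + 4) = f(theta).

F(theta) = sqrt(theta**2 + 4/3) + C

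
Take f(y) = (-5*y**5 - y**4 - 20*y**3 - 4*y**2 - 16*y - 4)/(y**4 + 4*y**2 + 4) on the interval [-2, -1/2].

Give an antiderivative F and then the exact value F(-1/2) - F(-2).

Antiderivative: F(y) = -5*y**2/2 - y - 1/(y**2/2 + 1); value = 527/72

A candidate is checked by its d/dy: the result must match f(y).
F(y) = -5*y**2/2 - y - 1/(y**2/2 + 1) is an antiderivative of f.
Check: d/dy[-5*y**2/2 - y - 1/(y**2/2 + 1)] = (-5*y**5 - y**4 - 20*y**3 - 4*y**2 - 16*y - 4)/(y**4 + 4*y**2 + 4) = f(y).
F(-1/2) = -73/72; F(-2) = -25/3.
Integral = F(-1/2) - F(-2) = 527/72.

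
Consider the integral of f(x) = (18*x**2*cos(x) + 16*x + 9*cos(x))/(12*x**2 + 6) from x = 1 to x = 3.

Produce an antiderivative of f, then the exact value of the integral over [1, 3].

Recover f(x) by differentiating a candidate F(x); any mismatch rules it out.
F(x) = (4*log(4*x**2 + 2) + 9*sin(x))/6 is an antiderivative of f.
Check: d/dx[(4*log(4*x**2 + 2) + 9*sin(x))/6] = (18*x**2*cos(x) + 16*x + 9*cos(x))/(12*x**2 + 6) = f(x).
F(3) = 3*sin(3)/2 + 2*log(38)/3; F(1) = 2*log(6)/3 + 3*sin(1)/2.
Integral = F(3) - F(1) = -3*sin(1)/2 - 2*log(6)/3 + 3*sin(3)/2 + 2*log(38)/3.

Antiderivative: F(x) = (4*log(4*x**2 + 2) + 9*sin(x))/6; value = -3*sin(1)/2 - 2*log(6)/3 + 3*sin(3)/2 + 2*log(38)/3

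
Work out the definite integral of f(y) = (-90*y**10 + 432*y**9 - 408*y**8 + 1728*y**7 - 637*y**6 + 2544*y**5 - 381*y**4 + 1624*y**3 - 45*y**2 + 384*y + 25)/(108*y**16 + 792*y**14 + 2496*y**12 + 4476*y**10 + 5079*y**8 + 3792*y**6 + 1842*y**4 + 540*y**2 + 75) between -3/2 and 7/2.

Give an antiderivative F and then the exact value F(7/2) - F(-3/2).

Antiderivative: F(y) = -(9*y**2 + (1 - y)*(3*y**2 + 5) + 9)/(3*(y**2 + 1)*(3*y**2 + 5)*(2*y**4 + 2*y**2 + 1)); value = 34574644384/1056580380375

Recognize the product-rule pattern: f = u'v + uv' with u = -1/(2*y**4 + 2*y**2 + 1), v = (2/3 - 2*y/3)/(2*y**2 + 2) + 1/(y**2 + 5/3), so integration by parts undoes it.
F(y) = -(9*y**2 + (1 - y)*(3*y**2 + 5) + 9)/(3*(y**2 + 1)*(3*y**2 + 5)*(2*y**4 + 2*y**2 + 1)) is an antiderivative of f.
Check: d/dy[-(9*y**2 + (1 - y)*(3*y**2 + 5) + 9)/(3*(y**2 + 1)*(3*y**2 + 5)*(2*y**4 + 2*y**2 + 1))] = (-90*y**10 + 432*y**9 - 408*y**8 + 1728*y**7 - 637*y**6 + 2544*y**5 - 381*y**4 + 1624*y**3 - 45*y**2 + 384*y + 25)/(108*y**16 + 792*y**14 + 2496*y**12 + 4476*y**10 + 5079*y**8 + 3792*y**6 + 1842*y**4 + 540*y**2 + 75) = f(y).
F(7/2) = -1904/69170565; F(-3/2) = -7504/229125.
Integral = F(7/2) - F(-3/2) = 34574644384/1056580380375.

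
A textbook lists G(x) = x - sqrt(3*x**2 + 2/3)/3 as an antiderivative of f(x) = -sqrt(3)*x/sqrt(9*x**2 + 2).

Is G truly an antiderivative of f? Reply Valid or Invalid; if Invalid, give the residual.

Invalid: d/dx[G] - f = 1, which is not 0.

d/dx[G] = (-sqrt(3)*x + sqrt(9*x**2 + 2))/sqrt(9*x**2 + 2)
d/dx[G] - f(x) = 1 != 0.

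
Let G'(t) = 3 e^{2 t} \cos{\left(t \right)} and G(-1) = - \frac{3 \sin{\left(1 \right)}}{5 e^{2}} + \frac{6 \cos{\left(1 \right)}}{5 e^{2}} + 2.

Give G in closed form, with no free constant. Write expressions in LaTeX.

A candidate passes only if d/dt[G] lands on the given G'(t) exactly.
A general antiderivative is \frac{3 e^{2 t} \sin{\left(t \right)}}{5} + \frac{6 e^{2 t} \cos{\left(t \right)}}{5} + C.
The condition gives C = - \frac{3 \sin{\left(1 \right)}}{5 e^{2}} + \frac{6 \cos{\left(1 \right)}}{5 e^{2}} + 2 - (- \frac{3 \sin{\left(1 \right)}}{5 e^{2}} + \frac{6 \cos{\left(1 \right)}}{5 e^{2}}) = 2.
So G(t) = \frac{3 e^{2 t} \sin{\left(t \right)} + 6 e^{2 t} \cos{\left(t \right)} + 10}{5}.
Check: d/dt[\frac{3 e^{2 t} \sin{\left(t \right)} + 6 e^{2 t} \cos{\left(t \right)} + 10}{5}] = 3 e^{2 t} \cos{\left(t \right)} = G'(t).

G(t) = \frac{3 e^{2 t} \sin{\left(t \right)} + 6 e^{2 t} \cos{\left(t \right)} + 10}{5}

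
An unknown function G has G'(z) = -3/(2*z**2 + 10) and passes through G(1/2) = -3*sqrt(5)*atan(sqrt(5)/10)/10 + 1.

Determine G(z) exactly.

For G(z) to be correct, d/dz[G] must agree with the stated G'(z) identically.
A general antiderivative is -3*sqrt(5)*atan(sqrt(5)*z/5)/10 + C.
The condition gives C = -3*sqrt(5)*atan(sqrt(5)/10)/10 + 1 - (-3*sqrt(5)*atan(sqrt(5)/10)/10) = 1.
So G(z) = (-3*sqrt(5)*atan(sqrt(5)*z/5) + 10)/10.
Check: d/dz[(-3*sqrt(5)*atan(sqrt(5)*z/5) + 10)/10] = -3/(2*z**2 + 10) = G'(z).

G(z) = (-3*sqrt(5)*atan(sqrt(5)*z/5) + 10)/10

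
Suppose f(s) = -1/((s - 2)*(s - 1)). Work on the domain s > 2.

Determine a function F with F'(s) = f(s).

An antiderivative is F(s) = -log(s - 2) + log(s - 1).

Factor the denominator ((s - 2)*(s - 1)) and decompose: f = 1/(s - 1) - 1/(s - 2); each piece integrates to a log, atan, or power term.
Check: d/ds[-log(s - 2) + log(s - 1)] = -1/(s**2 - 3*s + 2), which equals f(s).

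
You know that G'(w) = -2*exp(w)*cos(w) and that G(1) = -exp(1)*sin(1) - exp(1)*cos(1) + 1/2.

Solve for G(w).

G(w) = -exp(w)*sin(w) - exp(w)*cos(w) + 1/2

Recover the given G'(w) by differentiating a candidate G(w); any mismatch rules it out.
A general antiderivative is -exp(w)*sin(w) - exp(w)*cos(w) + C.
The condition gives C = -exp(1)*sin(1) - exp(1)*cos(1) + 1/2 - (-exp(1)*sin(1) - exp(1)*cos(1)) = 1/2.
So G(w) = -exp(w)*sin(w) - exp(w)*cos(w) + 1/2.
Check: d/dw[-exp(w)*sin(w) - exp(w)*cos(w) + 1/2] = -2*exp(w)*cos(w) = G'(w).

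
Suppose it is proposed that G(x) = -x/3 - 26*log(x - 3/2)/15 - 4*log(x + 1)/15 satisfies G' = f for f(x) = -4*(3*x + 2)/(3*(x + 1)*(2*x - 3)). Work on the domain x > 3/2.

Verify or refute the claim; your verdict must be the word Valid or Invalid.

Invalid: d/dx[G] - f = -1/3, which is not 0.

d/dx[G] = (-2*x**2 - 11*x - 5)/(6*x**2 - 3*x - 9)
d/dx[G] - f(x) = -1/3 != 0.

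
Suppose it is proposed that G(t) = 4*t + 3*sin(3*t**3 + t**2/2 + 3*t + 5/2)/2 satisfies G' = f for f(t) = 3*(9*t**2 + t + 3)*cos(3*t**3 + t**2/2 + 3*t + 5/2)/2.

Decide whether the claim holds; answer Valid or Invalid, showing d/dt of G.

Invalid: d/dt[G] - f = 4, which is not 0.

d/dt[G] = 27*t**2*cos(3*t**3 + t**2/2 + 3*t + 5/2)/2 + 3*t*cos(3*t**3 + t**2/2 + 3*t + 5/2)/2 + 9*cos(3*t**3 + t**2/2 + 3*t + 5/2)/2 + 4
d/dt[G] - f(t) = 4 != 0.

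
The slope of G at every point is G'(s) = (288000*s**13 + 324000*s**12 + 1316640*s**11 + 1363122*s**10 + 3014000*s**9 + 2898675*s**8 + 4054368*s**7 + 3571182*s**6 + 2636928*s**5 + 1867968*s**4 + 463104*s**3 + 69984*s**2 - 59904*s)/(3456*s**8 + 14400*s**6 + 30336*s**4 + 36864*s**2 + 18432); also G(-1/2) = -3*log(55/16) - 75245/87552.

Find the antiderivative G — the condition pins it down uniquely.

G(s) = 125*s**6/9 + 75*s**5/4 + 135*s**4/16 + 81*s**3/64 - 3*log(s**4 + 3*s**2/2 + 3) - 1 + 2/(9*s**2 + 12)

Differentiate the proposed G(s) back; it has to land on the given G'(s).
A general antiderivative is 3*(5*s**2/3 + 3*s/4)**3 - 3*log(s**4 + 3*s**2/2 + 3) + 2/(3*(3*s**2 + 4)) + C.
The condition gives C = -3*log(55/16) - 75245/87552 - (12307/87552 - 3*log(55/16)) = -1.
So G(s) = 125*s**6/9 + 75*s**5/4 + 135*s**4/16 + 81*s**3/64 - 3*log(s**4 + 3*s**2/2 + 3) - 1 + 2/(9*s**2 + 12).
Check: d/ds[125*s**6/9 + 75*s**5/4 + 135*s**4/16 + 81*s**3/64 - 3*log(s**4 + 3*s**2/2 + 3) - 1 + 2/(9*s**2 + 12)] = (288000*s**13 + 324000*s**12 + 1316640*s**11 + 1363122*s**10 + 3014000*s**9 + 2898675*s**8 + 4054368*s**7 + 3571182*s**6 + 2636928*s**5 + 1867968*s**4 + 463104*s**3 + 69984*s**2 - 59904*s)/(3456*s**8 + 14400*s**6 + 30336*s**4 + 36864*s**2 + 18432) = G'(s).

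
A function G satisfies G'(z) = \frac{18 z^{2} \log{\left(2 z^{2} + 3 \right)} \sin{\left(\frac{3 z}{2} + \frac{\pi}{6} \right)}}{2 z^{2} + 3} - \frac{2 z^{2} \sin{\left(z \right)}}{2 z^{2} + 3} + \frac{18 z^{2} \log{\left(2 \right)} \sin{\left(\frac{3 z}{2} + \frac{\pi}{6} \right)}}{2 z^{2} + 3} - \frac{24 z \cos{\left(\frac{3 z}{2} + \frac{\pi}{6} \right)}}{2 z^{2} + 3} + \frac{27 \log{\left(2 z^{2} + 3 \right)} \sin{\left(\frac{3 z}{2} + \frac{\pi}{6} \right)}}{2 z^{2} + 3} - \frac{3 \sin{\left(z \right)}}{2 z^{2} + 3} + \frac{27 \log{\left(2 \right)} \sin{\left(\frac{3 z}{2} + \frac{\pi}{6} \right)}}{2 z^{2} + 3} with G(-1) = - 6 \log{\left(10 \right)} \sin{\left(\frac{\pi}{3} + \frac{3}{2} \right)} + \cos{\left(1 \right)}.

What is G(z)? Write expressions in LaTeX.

G(z) = - 6 \log{\left(4 z^{2} + 6 \right)} \cos{\left(\frac{3 z}{2} + \frac{\pi}{6} \right)} + \cos{\left(z \right)}

The integrand splits into summands that can be handled one at a time.
A general antiderivative is - 6 \log{\left(4 z^{2} + 6 \right)} \cos{\left(\frac{3 z}{2} + \frac{\pi}{6} \right)} + \cos{\left(z \right)} + C.
The condition gives C = - 6 \log{\left(10 \right)} \sin{\left(\frac{\pi}{3} + \frac{3}{2} \right)} + \cos{\left(1 \right)} - (- 6 \log{\left(10 \right)} \sin{\left(\frac{\pi}{3} + \frac{3}{2} \right)} + \cos{\left(1 \right)}) = 0.
So G(z) = - 6 \log{\left(4 z^{2} + 6 \right)} \cos{\left(\frac{3 z}{2} + \frac{\pi}{6} \right)} + \cos{\left(z \right)}.
Check: d/dz[- 6 \log{\left(4 z^{2} + 6 \right)} \cos{\left(\frac{3 z}{2} + \frac{\pi}{6} \right)} + \cos{\left(z \right)}] = \frac{18 z^{2} \log{\left(2 z^{2} + 3 \right)} \sin{\left(\frac{3 z}{2} + \frac{\pi}{6} \right)} - 2 z^{2} \sin{\left(z \right)} + 18 z^{2} \log{\left(2 \right)} \sin{\left(\frac{3 z}{2} + \frac{\pi}{6} \right)} - 24 z \cos{\left(\frac{3 z}{2} + \frac{\pi}{6} \right)} + 27 \log{\left(2 z^{2} + 3 \right)} \sin{\left(\frac{3 z}{2} + \frac{\pi}{6} \right)} - 3 \sin{\left(z \right)} + 27 \log{\left(2 \right)} \sin{\left(\frac{3 z}{2} + \frac{\pi}{6} \right)}}{2 z^{2} + 3}, which equals G'(z).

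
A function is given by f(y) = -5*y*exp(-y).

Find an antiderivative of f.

f has the shape u'v + uv' for u = 5*y + 5 and v = exp(-y) — it is the derivative of the product u*v.
Check: d/dy[5*y*exp(-y) + 5*exp(-y)] = -5*y*exp(-y) = f(y).

An antiderivative is F(y) = 5*y*exp(-y) + 5*exp(-y).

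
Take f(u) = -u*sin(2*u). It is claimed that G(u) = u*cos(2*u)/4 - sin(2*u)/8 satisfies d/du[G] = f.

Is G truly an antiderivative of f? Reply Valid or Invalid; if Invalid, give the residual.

Invalid: d/du[G] - f = u*sin(2*u)/2, which is not 0.

d/du[G] = -u*sin(2*u)/2
d/du[G] - f(u) = u*sin(2*u)/2 != 0.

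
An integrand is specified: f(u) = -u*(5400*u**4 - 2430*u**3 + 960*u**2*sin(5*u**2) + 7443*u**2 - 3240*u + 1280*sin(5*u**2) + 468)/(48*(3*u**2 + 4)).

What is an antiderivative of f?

An antiderivative is F(u) = -75*u**4/8 + 45*u**3/8 - 27*u**2/32 - log(3*u**2/2 + 2)/2 + 2*cos(5*u**2)/3.

Recover f(u) by differentiating a candidate F(u); any mismatch rules it out.
Check: d/du[-75*u**4/8 + 45*u**3/8 - 27*u**2/32 - log(3*u**2/2 + 2)/2 + 2*cos(5*u**2)/3] = (-5400*u**5 + 2430*u**4 - 960*u**3*sin(5*u**2) - 7443*u**3 + 3240*u**2 - 1280*u*sin(5*u**2) - 468*u)/(144*u**2 + 192), which equals f(u).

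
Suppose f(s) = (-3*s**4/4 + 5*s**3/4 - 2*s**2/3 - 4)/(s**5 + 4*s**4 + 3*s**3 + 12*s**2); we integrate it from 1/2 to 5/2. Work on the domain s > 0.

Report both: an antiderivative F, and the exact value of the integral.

Antiderivative: F(s) = (114*s*log(s) - 1290*s*log(s + 4) + 75*s*log(s**2 + 3) + 370*sqrt(3)*s*atan(sqrt(3)*s/3) + 456)/(1368*s); value = -215*log(13/2)/228 - 8/15 - 185*sqrt(3)*atan(sqrt(3)/6)/684 - 25*log(13/4)/456 + log(2)/12 + log(5/2)/12 + 25*log(37/4)/456 + 185*sqrt(3)*atan(5*sqrt(3)/6)/684 + 215*log(9/2)/228

Factor the denominator (12*s**2*(s + 4)*(s**2 + 3)) and decompose: f = 5*(5*s + 37)/(228*(s**2 + 3)) - 215/(228*(s + 4)) + 1/(12*s) - 1/(3*s**2); each piece integrates to a log, atan, or power term.
F(s) = (114*s*log(s) - 1290*s*log(s + 4) + 75*s*log(s**2 + 3) + 370*sqrt(3)*s*atan(sqrt(3)*s/3) + 456)/(1368*s) is an antiderivative of f.
Check: d/ds[(114*s*log(s) - 1290*s*log(s + 4) + 75*s*log(s**2 + 3) + 370*sqrt(3)*s*atan(sqrt(3)*s/3) + 456)/(1368*s)] = (-9*s**4 + 15*s**3 - 8*s**2 - 48)/(12*s**5 + 48*s**4 + 36*s**3 + 144*s**2), which equals f(s).
F(5/2) = -215*log(13/2)/228 + log(5/2)/12 + 25*log(37/4)/456 + 2/15 + 185*sqrt(3)*atan(5*sqrt(3)/6)/684; F(1/2) = -215*log(9/2)/228 - log(2)/12 + 25*log(13/4)/456 + 185*sqrt(3)*atan(sqrt(3)/6)/684 + 2/3.
Integral = F(5/2) - F(1/2) = -215*log(13/2)/228 - 8/15 - 185*sqrt(3)*atan(sqrt(3)/6)/684 - 25*log(13/4)/456 + log(2)/12 + log(5/2)/12 + 25*log(37/4)/456 + 185*sqrt(3)*atan(5*sqrt(3)/6)/684 + 215*log(9/2)/228.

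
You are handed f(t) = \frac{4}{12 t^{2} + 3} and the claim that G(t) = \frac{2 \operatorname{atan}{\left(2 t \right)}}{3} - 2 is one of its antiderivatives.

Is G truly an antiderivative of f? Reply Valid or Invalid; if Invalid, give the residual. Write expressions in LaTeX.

Valid: G'(t) = f(t).

d/dt[G] = \frac{4}{12 t^{2} + 3}
This equals f(t) exactly, so the claim holds.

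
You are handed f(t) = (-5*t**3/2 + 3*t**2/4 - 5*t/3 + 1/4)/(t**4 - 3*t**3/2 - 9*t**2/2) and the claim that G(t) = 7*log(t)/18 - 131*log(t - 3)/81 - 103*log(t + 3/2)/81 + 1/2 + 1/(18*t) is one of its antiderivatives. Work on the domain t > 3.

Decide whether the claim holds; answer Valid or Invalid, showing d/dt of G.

Valid - differentiating G returns exactly f.

d/dt[G] = (-30*t**3 + 9*t**2 - 20*t + 3)/(12*t**4 - 18*t**3 - 54*t**2)
This equals f(t) exactly, so the claim holds.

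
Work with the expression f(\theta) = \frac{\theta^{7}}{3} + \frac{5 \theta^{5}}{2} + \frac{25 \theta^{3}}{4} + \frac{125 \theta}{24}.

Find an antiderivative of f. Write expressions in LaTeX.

An antiderivative is F(\theta) = \frac{\theta^{8}}{24} + \frac{5 \theta^{6}}{12} + \frac{25 \theta^{4}}{16} + \frac{125 \theta^{2}}{48}.

The substitution u = \frac{\theta^{2}}{2} + \frac{5}{4} works: f is exactly (dF/du)*(du/d\theta) for that inner function.
Check: d/d\theta[\frac{\theta^{8}}{24} + \frac{5 \theta^{6}}{12} + \frac{25 \theta^{4}}{16} + \frac{125 \theta^{2}}{48}] = \frac{\theta^{7}}{3} + \frac{5 \theta^{5}}{2} + \frac{25 \theta^{3}}{4} + \frac{125 \theta}{24} = f(\theta).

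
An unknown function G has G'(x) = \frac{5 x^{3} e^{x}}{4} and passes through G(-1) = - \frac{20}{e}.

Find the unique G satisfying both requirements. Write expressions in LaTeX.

Recognize the product-rule pattern: G'(x) = u'v + uv' with u = \frac{5 x^{3}}{4} - \frac{15 x^{2}}{4} + \frac{15 x}{2} - \frac{15}{2}, v = e^{x}, so integration by parts undoes it.
A general antiderivative is \frac{\left(5 x^{3} - 15 x^{2} + 30 x - 30\right) e^{x}}{4} + C.
The condition gives C = - \frac{20}{e} - (- \frac{20}{e}) = 0.
So G(x) = \frac{\left(5 x^{3} - 15 x^{2} + 30 x - 30\right) e^{x}}{4}.
Check: d/dx[\frac{\left(5 x^{3} - 15 x^{2} + 30 x - 30\right) e^{x}}{4}] = \frac{5 x^{3} e^{x}}{4} = G'(x).

G(x) = \frac{\left(5 x^{3} - 15 x^{2} + 30 x - 30\right) e^{x}}{4}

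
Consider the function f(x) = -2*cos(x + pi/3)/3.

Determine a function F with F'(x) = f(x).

An antiderivative is F(x) = -2*sin(x + pi/3)/3.

For F(x) to be correct the identity F'(x) - f(x) = 0 must hold.
Check: d/dx[-2*sin(x + pi/3)/3] = -2*cos(x + pi/3)/3 = f(x).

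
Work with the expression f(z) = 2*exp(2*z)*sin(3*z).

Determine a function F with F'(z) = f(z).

Recover f(z) by differentiating a candidate F(z); any mismatch rules it out.
Check: d/dz[4*exp(2*z)*sin(3*z)/13 - 6*exp(2*z)*cos(3*z)/13] = 2*exp(2*z)*sin(3*z) = f(z).

An antiderivative is F(z) = 4*exp(2*z)*sin(3*z)/13 - 6*exp(2*z)*cos(3*z)/13.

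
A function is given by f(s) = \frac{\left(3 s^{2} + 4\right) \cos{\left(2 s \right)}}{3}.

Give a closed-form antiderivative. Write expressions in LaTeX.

Whatever form F(s) takes, F'(s) = f(s) is non-negotiable.
Check: d/ds[\frac{6 s^{2} \sin{\left(2 s \right)} + 6 s \cos{\left(2 s \right)} + 5 \sin{\left(2 s \right)}}{12}] = s^{2} \cos{\left(2 s \right)} + \frac{4 \cos{\left(2 s \right)}}{3}, which equals f(s).

An antiderivative is F(s) = \frac{6 s^{2} \sin{\left(2 s \right)} + 6 s \cos{\left(2 s \right)} + 5 \sin{\left(2 s \right)}}{12}.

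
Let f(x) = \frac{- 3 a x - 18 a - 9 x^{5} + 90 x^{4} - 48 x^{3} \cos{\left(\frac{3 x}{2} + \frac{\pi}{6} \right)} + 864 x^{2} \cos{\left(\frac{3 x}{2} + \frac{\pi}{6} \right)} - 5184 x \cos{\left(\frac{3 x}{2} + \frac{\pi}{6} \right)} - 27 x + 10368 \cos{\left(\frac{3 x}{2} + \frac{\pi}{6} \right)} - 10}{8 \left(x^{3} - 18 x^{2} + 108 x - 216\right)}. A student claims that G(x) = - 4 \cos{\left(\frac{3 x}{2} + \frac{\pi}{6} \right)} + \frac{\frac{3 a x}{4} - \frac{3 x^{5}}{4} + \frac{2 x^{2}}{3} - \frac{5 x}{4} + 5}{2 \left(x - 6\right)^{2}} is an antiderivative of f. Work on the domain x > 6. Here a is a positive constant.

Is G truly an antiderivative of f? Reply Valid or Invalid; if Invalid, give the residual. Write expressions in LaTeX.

d/dx[G] = \frac{- 3 a x - 18 a - 9 x^{5} + 90 x^{4} + 48 x^{3} \sin{\left(\frac{3 x}{2} + \frac{\pi}{6} \right)} - 864 x^{2} \sin{\left(\frac{3 x}{2} + \frac{\pi}{6} \right)} + 5184 x \sin{\left(\frac{3 x}{2} + \frac{\pi}{6} \right)} - 27 x - 10368 \sin{\left(\frac{3 x}{2} + \frac{\pi}{6} \right)} - 10}{8 x^{3} - 144 x^{2} + 864 x - 1728}
d/dx[G] - f(x) = 6 \sin{\left(\frac{3 x}{2} + \frac{\pi}{6} \right)} + 6 \cos{\left(\frac{3 x}{2} + \frac{\pi}{6} \right)} != 0.

Invalid: d/dx[G] - f = 6 \sin{\left(\frac{3 x}{2} + \frac{\pi}{6} \right)} + 6 \cos{\left(\frac{3 x}{2} + \frac{\pi}{6} \right)}, which is not 0.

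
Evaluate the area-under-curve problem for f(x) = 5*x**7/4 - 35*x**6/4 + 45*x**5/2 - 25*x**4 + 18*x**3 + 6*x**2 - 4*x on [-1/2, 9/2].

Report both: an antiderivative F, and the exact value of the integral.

Integrate term by term and add the pieces.
F(x) = 5*x**8/32 - 5*x**7/4 + 15*x**6/4 - 5*x**5 + 9*x**4/2 + 2*x**3 - 2*x**2 is an antiderivative of f.
Check: d/dx[5*x**8/32 - 5*x**7/4 + 15*x**6/4 - 5*x**5 + 9*x**4/2 + 2*x**3 - 2*x**2] = 5*x**7/4 - 35*x**6/4 + 45*x**5/2 - 25*x**4 + 18*x**3 + 6*x**2 - 4*x = f(x).
F(9/2) = 28382805/8192; F(-1/2) = -1995/8192.
Integral = F(9/2) - F(-1/2) = 887025/256.

Antiderivative: F(x) = 5*x**8/32 - 5*x**7/4 + 15*x**6/4 - 5*x**5 + 9*x**4/2 + 2*x**3 - 2*x**2; value = 887025/256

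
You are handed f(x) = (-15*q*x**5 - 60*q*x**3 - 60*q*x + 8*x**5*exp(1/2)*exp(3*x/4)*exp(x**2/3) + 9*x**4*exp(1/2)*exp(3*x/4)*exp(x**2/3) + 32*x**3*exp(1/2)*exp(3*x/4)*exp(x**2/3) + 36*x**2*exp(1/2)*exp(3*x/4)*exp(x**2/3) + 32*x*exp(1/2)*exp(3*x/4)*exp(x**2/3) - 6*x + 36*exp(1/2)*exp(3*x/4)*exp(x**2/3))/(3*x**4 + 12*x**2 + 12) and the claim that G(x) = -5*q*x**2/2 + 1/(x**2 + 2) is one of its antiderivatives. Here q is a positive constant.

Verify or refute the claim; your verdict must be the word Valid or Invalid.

Invalid: d/dx[G] - f = -8*x*exp(1/2)*exp(3*x/4)*exp(x**2/3)/3 - 3*exp(1/2)*exp(3*x/4)*exp(x**2/3), which is not 0.

d/dx[G] = (-5*q*x**5 - 20*q*x**3 - 20*q*x - 2*x)/(x**4 + 4*x**2 + 4)
d/dx[G] - f(x) = -8*x*exp(1/2)*exp(3*x/4)*exp(x**2/3)/3 - 3*exp(1/2)*exp(3*x/4)*exp(x**2/3) != 0.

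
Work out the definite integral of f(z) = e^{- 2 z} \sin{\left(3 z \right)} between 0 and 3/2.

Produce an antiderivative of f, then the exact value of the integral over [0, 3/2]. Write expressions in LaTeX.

Recover f(z) by differentiating a candidate F(z); any mismatch rules it out.
F(z) = \frac{\left(- 2 \sin{\left(3 z \right)} - 3 \cos{\left(3 z \right)}\right) e^{- 2 z}}{13} is an antiderivative of f.
Check: d/dz[\frac{\left(- 2 \sin{\left(3 z \right)} - 3 \cos{\left(3 z \right)}\right) e^{- 2 z}}{13}] = e^{- 2 z} \sin{\left(3 z \right)} = f(z).
F(3/2) = - \frac{3 \cos{\left(\frac{9}{2} \right)}}{13 e^{3}} - \frac{2 \sin{\left(\frac{9}{2} \right)}}{13 e^{3}}; F(0) = - \frac{3}{13}.
Integral = F(3/2) - F(0) = - \frac{3 \cos{\left(\frac{9}{2} \right)}}{13 e^{3}} - \frac{2 \sin{\left(\frac{9}{2} \right)}}{13 e^{3}} + \frac{3}{13}.

Antiderivative: F(z) = \frac{\left(- 2 \sin{\left(3 z \right)} - 3 \cos{\left(3 z \right)}\right) e^{- 2 z}}{13}; value = - \frac{3 \cos{\left(\frac{9}{2} \right)}}{13 e^{3}} - \frac{2 \sin{\left(\frac{9}{2} \right)}}{13 e^{3}} + \frac{3}{13}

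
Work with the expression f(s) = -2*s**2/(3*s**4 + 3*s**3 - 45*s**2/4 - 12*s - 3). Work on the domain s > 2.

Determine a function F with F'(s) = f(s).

The denominator factors as 3*(s - 2)*(s + 2)*(2*s + 1)**2; partial fractions split f into directly integrable pieces: -256/(675*(2*s + 1)) + 8/(45*(2*s + 1)**2) + 8/(27*(s + 2)) - 8/(75*(s - 2)).
Check: d/ds[-8*log(s - 2)/75 - 128*log(s + 1/2)/675 + 8*log(s + 2)/27 - 8/(180*s + 90)] = -8*s**2/(12*s**4 + 12*s**3 - 45*s**2 - 48*s - 12), which equals f(s).

An antiderivative is F(s) = -8*log(s - 2)/75 - 128*log(s + 1/2)/675 + 8*log(s + 2)/27 - 8/(180*s + 90).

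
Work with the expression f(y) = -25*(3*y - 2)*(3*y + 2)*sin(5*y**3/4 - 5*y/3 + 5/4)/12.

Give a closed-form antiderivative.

f matches the chain-rule pattern g'(h)*h' with inner function h(y) = 5*y**3/4 - 5*y/3 + 5/4; substituting u = h(y) collapses the integral.
Check: d/dy[5*cos(5*y**3/4 - 5*y/3 + 5/4)] = -75*y**2*sin(5*y**3/4 - 5*y/3 + 5/4)/4 + 25*sin(5*y**3/4 - 5*y/3 + 5/4)/3, which equals f(y).

An antiderivative is F(y) = 5*cos(5*y**3/4 - 5*y/3 + 5/4).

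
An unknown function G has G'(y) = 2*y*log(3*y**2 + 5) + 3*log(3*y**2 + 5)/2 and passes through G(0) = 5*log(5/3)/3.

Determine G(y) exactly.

Integrate term by term and add the pieces.
A general antiderivative is -y**2 - 3*y + (y**2 + 3*y/2)*log(3*y**2 + 5) + 5*log(y**2 + 5/3)/3 + sqrt(15)*atan(sqrt(15)*y/5) + C.
The condition gives C = 5*log(5/3)/3 - (5*log(5/3)/3) = 0.
So G(y) = -y**2 - 3*y + (y**2 + 3*y/2)*log(3*y**2 + 5) + 5*log(y**2 + 5/3)/3 + sqrt(15)*atan(sqrt(15)*y/5).
Check: d/dy[-y**2 - 3*y + (y**2 + 3*y/2)*log(3*y**2 + 5) + 5*log(y**2 + 5/3)/3 + sqrt(15)*atan(sqrt(15)*y/5)] = 2*y*log(3*y**2 + 5) + 3*log(3*y**2 + 5)/2 = G'(y).

G(y) = -y**2 - 3*y + (y**2 + 3*y/2)*log(3*y**2 + 5) + 5*log(y**2 + 5/3)/3 + sqrt(15)*atan(sqrt(15)*y/5)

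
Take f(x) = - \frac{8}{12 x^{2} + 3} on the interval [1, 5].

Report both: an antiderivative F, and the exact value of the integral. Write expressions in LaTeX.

A candidate is checked by its d/dx: the result must match f(x).
F(x) = - \frac{4 \operatorname{atan}{\left(2 x \right)}}{3} is an antiderivative of f.
Check: d/dx[- \frac{4 \operatorname{atan}{\left(2 x \right)}}{3}] = - \frac{8}{12 x^{2} + 3} = f(x).
F(5) = - \frac{4 \operatorname{atan}{\left(10 \right)}}{3}; F(1) = - \frac{4 \operatorname{atan}{\left(2 \right)}}{3}.
Integral = F(5) - F(1) = - \frac{4 \operatorname{atan}{\left(10 \right)}}{3} + \frac{4 \operatorname{atan}{\left(2 \right)}}{3}.

Antiderivative: F(x) = - \frac{4 \operatorname{atan}{\left(2 x \right)}}{3}; value = - \frac{4 \operatorname{atan}{\left(10 \right)}}{3} + \frac{4 \operatorname{atan}{\left(2 \right)}}{3}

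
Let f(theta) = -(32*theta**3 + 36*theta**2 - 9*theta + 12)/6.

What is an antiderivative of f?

An antiderivative is F(theta) = -4*theta**4/3 - 2*theta**3 + 3*theta**2/4 - 2*theta.

Differentiate the proposed F(theta) back; it has to land on f(theta) exactly.
Check: d/dtheta[-4*theta**4/3 - 2*theta**3 + 3*theta**2/4 - 2*theta] = -16*theta**3/3 - 6*theta**2 + 3*theta/2 - 2, which equals f(theta).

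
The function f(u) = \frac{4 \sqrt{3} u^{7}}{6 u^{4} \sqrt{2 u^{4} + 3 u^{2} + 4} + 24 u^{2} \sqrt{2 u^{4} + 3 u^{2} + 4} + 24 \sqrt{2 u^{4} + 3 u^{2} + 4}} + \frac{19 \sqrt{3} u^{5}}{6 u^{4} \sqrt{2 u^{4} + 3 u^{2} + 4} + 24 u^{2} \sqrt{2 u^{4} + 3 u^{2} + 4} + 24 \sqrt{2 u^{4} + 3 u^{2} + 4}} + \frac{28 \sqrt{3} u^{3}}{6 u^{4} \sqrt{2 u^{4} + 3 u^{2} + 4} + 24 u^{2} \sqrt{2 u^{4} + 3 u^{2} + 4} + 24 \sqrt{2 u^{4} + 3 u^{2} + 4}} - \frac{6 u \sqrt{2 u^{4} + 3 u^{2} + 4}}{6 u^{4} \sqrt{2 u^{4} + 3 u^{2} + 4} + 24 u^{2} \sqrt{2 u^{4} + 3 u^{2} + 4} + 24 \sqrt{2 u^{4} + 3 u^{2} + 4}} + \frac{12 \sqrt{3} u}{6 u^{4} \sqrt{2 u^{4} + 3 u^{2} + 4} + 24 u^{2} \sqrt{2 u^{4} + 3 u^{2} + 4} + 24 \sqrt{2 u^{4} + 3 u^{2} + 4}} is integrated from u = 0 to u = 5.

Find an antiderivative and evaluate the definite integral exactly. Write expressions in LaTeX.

Antiderivative: F(u) = \frac{\sqrt{3} u^{2} \sqrt{2 u^{4} + 3 u^{2} + 4} + 2 \sqrt{3} \sqrt{2 u^{4} + 3 u^{2} + 4} + 3}{6 \left(u^{2} + 2\right)}; value = - \frac{\sqrt{3}}{3} - \frac{25}{108} + \frac{\sqrt{443}}{2}

The integrand splits into summands that can be handled one at a time.
F(u) = \frac{\sqrt{3} u^{2} \sqrt{2 u^{4} + 3 u^{2} + 4} + 2 \sqrt{3} \sqrt{2 u^{4} + 3 u^{2} + 4} + 3}{6 \left(u^{2} + 2\right)} is an antiderivative of f.
Check: d/du[\frac{\sqrt{3} u^{2} \sqrt{2 u^{4} + 3 u^{2} + 4} + 2 \sqrt{3} \sqrt{2 u^{4} + 3 u^{2} + 4} + 3}{6 \left(u^{2} + 2\right)}] = \frac{4 \sqrt{3} u^{7} + 19 \sqrt{3} u^{5} + 28 \sqrt{3} u^{3} - 6 u \sqrt{2 u^{4} + 3 u^{2} + 4} + 12 \sqrt{3} u}{6 u^{4} \sqrt{2 u^{4} + 3 u^{2} + 4} + 24 u^{2} \sqrt{2 u^{4} + 3 u^{2} + 4} + 24 \sqrt{2 u^{4} + 3 u^{2} + 4}}, which equals f(u).
F(5) = \frac{1}{54} + \frac{\sqrt{443}}{2}; F(0) = \frac{1}{4} + \frac{\sqrt{3}}{3}.
Integral = F(5) - F(0) = - \frac{\sqrt{3}}{3} - \frac{25}{108} + \frac{\sqrt{443}}{2}.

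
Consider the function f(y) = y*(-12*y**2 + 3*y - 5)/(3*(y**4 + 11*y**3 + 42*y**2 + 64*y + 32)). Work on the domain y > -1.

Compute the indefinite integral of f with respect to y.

Factor the denominator (3*(y + 1)*(y + 2)*(y + 4)**2) and decompose: f = 275/(54*(y + 4)) + 418/(9*(y + 4)**2) - 59/(6*(y + 2)) + 20/(27*(y + 1)); each piece integrates to a log, atan, or power term.
Check: d/dy[(40*(y + 4)*log(y + 1) - 531*(y + 4)*log(y + 2) + 275*(y + 4)*log(y + 4) - 2508)/(54*(y + 4))] = (-12*y**3 + 3*y**2 - 5*y)/(3*y**4 + 33*y**3 + 126*y**2 + 192*y + 96), which equals f(y).

F(y) = (40*(y + 4)*log(y + 1) - 531*(y + 4)*log(y + 2) + 275*(y + 4)*log(y + 4) - 2508)/(54*(y + 4)) + C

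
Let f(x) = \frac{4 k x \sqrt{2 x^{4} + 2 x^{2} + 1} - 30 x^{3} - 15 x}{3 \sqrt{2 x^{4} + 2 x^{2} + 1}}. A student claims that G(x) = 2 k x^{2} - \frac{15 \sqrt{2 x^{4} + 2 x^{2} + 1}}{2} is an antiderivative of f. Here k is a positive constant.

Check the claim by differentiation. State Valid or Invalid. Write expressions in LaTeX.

Invalid: d/dx[G] - f = \frac{8 k x \sqrt{2 x^{4} + 2 x^{2} + 1} - 60 x^{3} - 30 x}{3 \sqrt{2 x^{4} + 2 x^{2} + 1}}, which is not 0.

d/dx[G] = \frac{4 k x \sqrt{2 x^{4} + 2 x^{2} + 1} - 30 x^{3} - 15 x}{\sqrt{2 x^{4} + 2 x^{2} + 1}}
d/dx[G] - f(x) = \frac{8 k x \sqrt{2 x^{4} + 2 x^{2} + 1} - 60 x^{3} - 30 x}{3 \sqrt{2 x^{4} + 2 x^{2} + 1}} != 0.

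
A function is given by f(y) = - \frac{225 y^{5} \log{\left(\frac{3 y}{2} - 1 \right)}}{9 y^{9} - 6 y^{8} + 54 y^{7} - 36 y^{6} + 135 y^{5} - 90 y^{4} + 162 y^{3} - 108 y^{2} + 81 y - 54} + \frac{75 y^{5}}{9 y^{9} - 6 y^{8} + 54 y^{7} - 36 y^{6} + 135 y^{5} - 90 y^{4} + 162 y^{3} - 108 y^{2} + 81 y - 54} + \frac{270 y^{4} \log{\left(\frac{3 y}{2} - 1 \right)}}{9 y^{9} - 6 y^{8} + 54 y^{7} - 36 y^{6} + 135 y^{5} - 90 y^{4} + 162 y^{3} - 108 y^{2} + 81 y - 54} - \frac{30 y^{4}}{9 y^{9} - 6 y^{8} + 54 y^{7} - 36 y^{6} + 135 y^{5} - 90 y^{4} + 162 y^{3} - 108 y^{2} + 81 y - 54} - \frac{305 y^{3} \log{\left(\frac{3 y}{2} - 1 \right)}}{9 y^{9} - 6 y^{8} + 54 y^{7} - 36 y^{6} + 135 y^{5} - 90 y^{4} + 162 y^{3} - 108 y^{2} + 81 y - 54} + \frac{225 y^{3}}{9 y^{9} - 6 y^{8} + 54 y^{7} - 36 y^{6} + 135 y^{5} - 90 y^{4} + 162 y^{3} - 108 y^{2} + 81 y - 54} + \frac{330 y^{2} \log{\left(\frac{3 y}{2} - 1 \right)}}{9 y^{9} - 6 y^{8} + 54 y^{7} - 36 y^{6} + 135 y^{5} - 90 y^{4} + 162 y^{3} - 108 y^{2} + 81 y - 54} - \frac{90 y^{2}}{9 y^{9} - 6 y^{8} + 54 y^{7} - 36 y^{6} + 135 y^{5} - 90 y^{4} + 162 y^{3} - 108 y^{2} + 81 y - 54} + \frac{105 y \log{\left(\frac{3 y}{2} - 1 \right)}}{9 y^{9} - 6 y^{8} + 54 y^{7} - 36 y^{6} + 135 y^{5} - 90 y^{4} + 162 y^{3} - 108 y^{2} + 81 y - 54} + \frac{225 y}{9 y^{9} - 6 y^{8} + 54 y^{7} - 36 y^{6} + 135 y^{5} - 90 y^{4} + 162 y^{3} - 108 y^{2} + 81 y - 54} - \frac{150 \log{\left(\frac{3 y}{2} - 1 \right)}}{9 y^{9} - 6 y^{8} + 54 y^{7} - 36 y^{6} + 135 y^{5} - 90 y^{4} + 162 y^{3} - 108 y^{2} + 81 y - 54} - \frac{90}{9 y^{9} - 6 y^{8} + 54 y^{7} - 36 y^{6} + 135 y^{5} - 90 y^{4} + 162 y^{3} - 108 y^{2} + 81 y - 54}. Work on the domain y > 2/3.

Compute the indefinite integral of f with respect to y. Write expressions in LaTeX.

The integrand splits into summands that can be handled one at a time.
Check: d/dy[\frac{25 y \log{\left(\frac{3 y}{2} - 1 \right)}}{3 y^{4} + 9 y^{2} + 9} - \frac{10 \log{\left(\frac{3 y}{2} - 1 \right)}}{3 y^{4} + 9 y^{2} + 9}] = \frac{- 225 y^{5} \log{\left(\frac{3 y}{2} - 1 \right)} + 75 y^{5} + 270 y^{4} \log{\left(\frac{3 y}{2} - 1 \right)} - 30 y^{4} - 305 y^{3} \log{\left(\frac{3 y}{2} - 1 \right)} + 225 y^{3} + 330 y^{2} \log{\left(\frac{3 y}{2} - 1 \right)} - 90 y^{2} + 105 y \log{\left(\frac{3 y}{2} - 1 \right)} + 225 y - 150 \log{\left(\frac{3 y}{2} - 1 \right)} - 90}{9 y^{9} - 6 y^{8} + 54 y^{7} - 36 y^{6} + 135 y^{5} - 90 y^{4} + 162 y^{3} - 108 y^{2} + 81 y - 54}, which equals f(y).

F(y) = \frac{25 y \log{\left(\frac{3 y}{2} - 1 \right)}}{3 y^{4} + 9 y^{2} + 9} - \frac{10 \log{\left(\frac{3 y}{2} - 1 \right)}}{3 y^{4} + 9 y^{2} + 9} + C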